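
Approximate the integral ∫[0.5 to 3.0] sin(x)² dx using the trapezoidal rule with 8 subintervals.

f(x) = sin(x)²
a = 0.5, b = 3.0, n = 8
h = (b - a)/n = 0.312500

Trapezoidal rule: (h/2)[f(x₀) + 2f(x₁) + 2f(x₂) + ... + f(xₙ)]

x_0 = 0.5000, f(x_0) = 0.229849, coefficient = 1
x_1 = 0.8125, f(x_1) = 0.527089, coefficient = 2
x_2 = 1.1250, f(x_2) = 0.814087, coefficient = 2
x_3 = 1.4375, f(x_3) = 0.982337, coefficient = 2
x_4 = 1.7500, f(x_4) = 0.968228, coefficient = 2
x_5 = 2.0625, f(x_5) = 0.777095, coefficient = 2
x_6 = 2.3750, f(x_6) = 0.481199, coefficient = 2
x_7 = 2.6875, f(x_7) = 0.192411, coefficient = 2
x_8 = 3.0000, f(x_8) = 0.019915, coefficient = 1

I ≈ (0.312500/2) × 9.734655 = 1.521040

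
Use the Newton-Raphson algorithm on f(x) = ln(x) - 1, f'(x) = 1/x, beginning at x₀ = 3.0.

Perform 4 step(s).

f(x) = ln(x) - 1
f'(x) = 1/x
x₀ = 3.0

Newton-Raphson formula: x_{n+1} = x_n - f(x_n)/f'(x_n)

Iteration 1:
  f(3.000000) = 0.098612
  f'(3.000000) = 0.333333
  x_1 = 3.000000 - 0.098612/0.333333 = 2.704163
Iteration 2:
  f(2.704163) = -0.005208
  f'(2.704163) = 0.369800
  x_2 = 2.704163 - (-0.005208)/0.369800 = 2.718245
Iteration 3:
  f(2.718245) = -0.000014
  f'(2.718245) = 0.367884
  x_3 = 2.718245 - (-0.000014)/0.367884 = 2.718282
Iteration 4:
  f(2.718282) = 0.000000
  f'(2.718282) = 0.367879
  x_4 = 2.718282 - 0.000000/0.367879 = 2.718282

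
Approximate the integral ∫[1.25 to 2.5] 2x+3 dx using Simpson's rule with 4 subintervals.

f(x) = 2x+3
a = 1.25, b = 2.5, n = 4
h = (b - a)/n = 0.312500

Simpson's rule: (h/3)[f(x₀) + 4f(x₁) + 2f(x₂) + ... + f(xₙ)]

x_0 = 1.2500, f(x_0) = 5.500000, coefficient = 1
x_1 = 1.5625, f(x_1) = 6.125000, coefficient = 4
x_2 = 1.8750, f(x_2) = 6.750000, coefficient = 2
x_3 = 2.1875, f(x_3) = 7.375000, coefficient = 4
x_4 = 2.5000, f(x_4) = 8.000000, coefficient = 1

I ≈ (0.312500/3) × 81.000000 = 8.437500
Exact value: 8.437500
Error: 0.000000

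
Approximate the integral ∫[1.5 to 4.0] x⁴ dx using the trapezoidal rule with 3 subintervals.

f(x) = x⁴
a = 1.5, b = 4.0, n = 3
h = (b - a)/n = 0.833333

Trapezoidal rule: (h/2)[f(x₀) + 2f(x₁) + 2f(x₂) + ... + f(xₙ)]

x_0 = 1.5000, f(x_0) = 5.062500, coefficient = 1
x_1 = 2.3333, f(x_1) = 29.641975, coefficient = 2
x_2 = 3.1667, f(x_2) = 100.556327, coefficient = 2
x_3 = 4.0000, f(x_3) = 256.000000, coefficient = 1

I ≈ (0.833333/2) × 521.459105 = 217.274627
Exact value: 203.281250
Error: 13.993377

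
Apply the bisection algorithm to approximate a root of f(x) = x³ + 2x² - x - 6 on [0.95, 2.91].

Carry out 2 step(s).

f(x) = x³ + 2x² - x - 6
Initial interval: [0.95, 2.91]

Iteration 1:
  c_1 = (0.950000 + 2.910000)/2 = 1.930000
  f(c_1) = f(1.930000) = 6.708857
  f(a) × f(c) < 0, new interval: [0.950000, 1.930000]
Iteration 2:
  c_2 = (0.950000 + 1.930000)/2 = 1.440000
  f(c_2) = f(1.440000) = -0.306816
  f(a) × f(c) ≥ 0, new interval: [1.440000, 1.930000]

After 2 iteration(s), the approximation is c_2 = 1.440000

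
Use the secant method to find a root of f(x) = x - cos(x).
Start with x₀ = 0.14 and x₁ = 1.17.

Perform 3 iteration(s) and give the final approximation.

f(x) = x - cos(x)
x₀ = 0.14, x₁ = 1.17

Secant formula: x_{n+1} = x_n - f(x_n)(x_n - x_{n-1})/(f(x_n) - f(x_{n-1}))

Iteration 1:
  f(0.140000) = -0.850216
  f(1.170000) = 0.779848
  x_2 = 1.170000 - 0.779848×(1.170000 - 0.140000)/(0.779848 - (-0.850216))
       = 0.677232
Iteration 2:
  f(1.170000) = 0.779848
  f(0.677232) = -0.102078
  x_3 = 0.677232 - (-0.102078)×(0.677232 - 1.170000)/(-0.102078 - 0.779848)
       = 0.734267
Iteration 3:
  f(0.677232) = -0.102078
  f(0.734267) = -0.008055
  x_4 = 0.734267 - (-0.008055)×(0.734267 - 0.677232)/(-0.008055 - (-0.102078))
       = 0.739153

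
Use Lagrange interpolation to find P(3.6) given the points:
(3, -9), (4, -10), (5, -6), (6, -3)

Lagrange interpolation formula:
P(x) = Σ yᵢ × Lᵢ(x)
where Lᵢ(x) = Π_{j≠i} (x - xⱼ)/(xᵢ - xⱼ)

L_0(3.6) = (3.6 - 4)/(3 - 4) × (3.6 - 5)/(3 - 5) × (3.6 - 6)/(3 - 6) = 0.224000
L_1(3.6) = (3.6 - 3)/(4 - 3) × (3.6 - 5)/(4 - 5) × (3.6 - 6)/(4 - 6) = 1.008000
L_2(3.6) = (3.6 - 3)/(5 - 3) × (3.6 - 4)/(5 - 4) × (3.6 - 6)/(5 - 6) = -0.288000
L_3(3.6) = (3.6 - 3)/(6 - 3) × (3.6 - 4)/(6 - 4) × (3.6 - 5)/(6 - 5) = 0.056000

P(3.6) = (-9)×L_0(3.6) + (-10)×L_1(3.6) + (-6)×L_2(3.6) + (-3)×L_3(3.6)
P(3.6) = -10.536000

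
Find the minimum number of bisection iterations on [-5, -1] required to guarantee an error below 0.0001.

We need (b-a)/2^n ≤ 0.0001
(-1 - (-5))/2^n ≤ 0.0001
4/2^n ≤ 0.0001
2^n ≥ 40000
n ≥ log₂(40000) = 15.29
n ≥ 16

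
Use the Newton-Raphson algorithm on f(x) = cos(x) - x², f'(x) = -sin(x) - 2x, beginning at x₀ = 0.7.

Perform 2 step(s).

f(x) = cos(x) - x²
f'(x) = -sin(x) - 2x
x₀ = 0.7

Newton-Raphson formula: x_{n+1} = x_n - f(x_n)/f'(x_n)

Iteration 1:
  f(0.700000) = 0.274842
  f'(0.700000) = -2.044218
  x_1 = 0.700000 - 0.274842/(-2.044218) = 0.834449
Iteration 2:
  f(0.834449) = -0.024718
  f'(0.834449) = -2.409823
  x_2 = 0.834449 - (-0.024718)/(-2.409823) = 0.824191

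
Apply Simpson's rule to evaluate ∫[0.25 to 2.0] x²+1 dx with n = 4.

f(x) = x²+1
a = 0.25, b = 2.0, n = 4
h = (b - a)/n = 0.437500

Simpson's rule: (h/3)[f(x₀) + 4f(x₁) + 2f(x₂) + ... + f(xₙ)]

x_0 = 0.2500, f(x_0) = 1.062500, coefficient = 1
x_1 = 0.6875, f(x_1) = 1.472656, coefficient = 4
x_2 = 1.1250, f(x_2) = 2.265625, coefficient = 2
x_3 = 1.5625, f(x_3) = 3.441406, coefficient = 4
x_4 = 2.0000, f(x_4) = 5.000000, coefficient = 1

I ≈ (0.437500/3) × 30.250000 = 4.411458
Exact value: 4.411458
Error: 0.000000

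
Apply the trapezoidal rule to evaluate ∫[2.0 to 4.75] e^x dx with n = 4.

f(x) = e^x
a = 2.0, b = 4.75, n = 4
h = (b - a)/n = 0.687500

Trapezoidal rule: (h/2)[f(x₀) + 2f(x₁) + 2f(x₂) + ... + f(xₙ)]

x_0 = 2.0000, f(x_0) = 7.389056, coefficient = 1
x_1 = 2.6875, f(x_1) = 14.694893, coefficient = 2
x_2 = 3.3750, f(x_2) = 29.224284, coefficient = 2
x_3 = 4.0625, f(x_3) = 58.119428, coefficient = 2
x_4 = 4.7500, f(x_4) = 115.584285, coefficient = 1

I ≈ (0.687500/2) × 327.050550 = 112.423627
Exact value: 108.195228
Error: 4.228398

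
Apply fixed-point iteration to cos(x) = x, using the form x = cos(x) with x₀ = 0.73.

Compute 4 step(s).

Equation: cos(x) = x
Fixed-point form: x = cos(x)
x₀ = 0.73

x_1 = g(0.730000) = 0.745174
x_2 = g(0.745174) = 0.734970
x_3 = g(0.734970) = 0.741851
x_4 = g(0.741851) = 0.737219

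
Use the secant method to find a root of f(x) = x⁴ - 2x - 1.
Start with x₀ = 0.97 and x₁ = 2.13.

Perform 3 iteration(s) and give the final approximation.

f(x) = x⁴ - 2x - 1
x₀ = 0.97, x₁ = 2.13

Secant formula: x_{n+1} = x_n - f(x_n)(x_n - x_{n-1})/(f(x_n) - f(x_{n-1}))

Iteration 1:
  f(0.970000) = -2.054707
  f(2.130000) = 15.323462
  x_2 = 2.130000 - 15.323462×(2.130000 - 0.970000)/(15.323462 - (-2.054707))
       = 1.107153
Iteration 2:
  f(2.130000) = 15.323462
  f(1.107153) = -1.711752
  x_3 = 1.107153 - (-1.711752)×(1.107153 - 2.130000)/(-1.711752 - 15.323462)
       = 1.209931
Iteration 3:
  f(1.107153) = -1.711752
  f(1.209931) = -1.276760
  x_4 = 1.209931 - (-1.276760)×(1.209931 - 1.107153)/(-1.276760 - (-1.711752))
       = 1.511601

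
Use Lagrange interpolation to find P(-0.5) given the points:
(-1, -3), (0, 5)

Lagrange interpolation formula:
P(x) = Σ yᵢ × Lᵢ(x)
where Lᵢ(x) = Π_{j≠i} (x - xⱼ)/(xᵢ - xⱼ)

L_0(-0.5) = (-0.5 - 0)/(-1 - 0) = 0.500000
L_1(-0.5) = (-0.5 - (-1))/(0 - (-1)) = 0.500000

P(-0.5) = (-3)×L_0(-0.5) + 5×L_1(-0.5)
P(-0.5) = 1.000000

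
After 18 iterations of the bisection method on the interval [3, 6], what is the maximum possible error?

Bisection error bound: |error| ≤ (b-a)/2^n
|error| ≤ (6 - 3)/2^18 = 3/2^18
|error| ≤ 0.0000114441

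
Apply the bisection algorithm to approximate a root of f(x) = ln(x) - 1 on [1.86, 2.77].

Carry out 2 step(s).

f(x) = ln(x) - 1
Initial interval: [1.86, 2.77]

Iteration 1:
  c_1 = (1.860000 + 2.770000)/2 = 2.315000
  f(c_1) = f(2.315000) = -0.160590
  f(a) × f(c) ≥ 0, new interval: [2.315000, 2.770000]
Iteration 2:
  c_2 = (2.315000 + 2.770000)/2 = 2.542500
  f(c_2) = f(2.542500) = -0.066852
  f(a) × f(c) ≥ 0, new interval: [2.542500, 2.770000]

After 2 iteration(s), the approximation is c_2 = 2.542500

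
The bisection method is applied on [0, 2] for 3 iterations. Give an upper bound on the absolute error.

Bisection error bound: |error| ≤ (b-a)/2^n
|error| ≤ (2 - 0)/2^3 = 2/2^3
|error| ≤ 0.2500000000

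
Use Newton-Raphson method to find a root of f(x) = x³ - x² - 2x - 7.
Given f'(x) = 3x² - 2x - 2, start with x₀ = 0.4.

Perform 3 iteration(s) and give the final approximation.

f(x) = x³ - x² - 2x - 7
f'(x) = 3x² - 2x - 2
x₀ = 0.4

Newton-Raphson formula: x_{n+1} = x_n - f(x_n)/f'(x_n)

Iteration 1:
  f(0.400000) = -7.896000
  f'(0.400000) = -2.320000
  x_1 = 0.400000 - (-7.896000)/(-2.320000) = -3.003448
Iteration 2:
  f(-3.003448) = -37.107015
  f'(-3.003448) = 31.069001
  x_2 = -3.003448 - (-37.107015)/31.069001 = -1.809106
Iteration 3:
  f(-1.809106) = -12.575614
  f'(-1.809106) = 11.436808
  x_3 = -1.809106 - (-12.575614)/11.436808 = -0.709532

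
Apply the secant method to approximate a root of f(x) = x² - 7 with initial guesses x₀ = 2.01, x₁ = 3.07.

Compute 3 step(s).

f(x) = x² - 7
x₀ = 2.01, x₁ = 3.07

Secant formula: x_{n+1} = x_n - f(x_n)(x_n - x_{n-1})/(f(x_n) - f(x_{n-1}))

Iteration 1:
  f(2.010000) = -2.959900
  f(3.070000) = 2.424900
  x_2 = 3.070000 - 2.424900×(3.070000 - 2.010000)/(2.424900 - (-2.959900))
       = 2.592657
Iteration 2:
  f(3.070000) = 2.424900
  f(2.592657) = -0.278127
  x_3 = 2.592657 - (-0.278127)×(2.592657 - 3.070000)/(-0.278127 - 2.424900)
       = 2.641773
Iteration 3:
  f(2.592657) = -0.278127
  f(2.641773) = -0.021033
  x_4 = 2.641773 - (-0.021033)×(2.641773 - 2.592657)/(-0.021033 - (-0.278127))
       = 2.645792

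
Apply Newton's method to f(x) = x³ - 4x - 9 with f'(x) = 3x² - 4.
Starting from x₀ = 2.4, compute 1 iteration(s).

f(x) = x³ - 4x - 9
f'(x) = 3x² - 4
x₀ = 2.4

Newton-Raphson formula: x_{n+1} = x_n - f(x_n)/f'(x_n)

Iteration 1:
  f(2.400000) = -4.776000
  f'(2.400000) = 13.280000
  x_1 = 2.400000 - (-4.776000)/13.280000 = 2.759639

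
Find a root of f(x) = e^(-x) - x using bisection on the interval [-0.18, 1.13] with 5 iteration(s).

f(x) = e^(-x) - x
Initial interval: [-0.18, 1.13]

Iteration 1:
  c_1 = (-0.180000 + 1.130000)/2 = 0.475000
  f(c_1) = f(0.475000) = 0.146885
  f(a) × f(c) ≥ 0, new interval: [0.475000, 1.130000]
Iteration 2:
  c_2 = (0.475000 + 1.130000)/2 = 0.802500
  f(c_2) = f(0.802500) = -0.354293
  f(a) × f(c) < 0, new interval: [0.475000, 0.802500]
Iteration 3:
  c_3 = (0.475000 + 0.802500)/2 = 0.638750
  f(c_3) = f(0.638750) = -0.110798
  f(a) × f(c) < 0, new interval: [0.475000, 0.638750]
Iteration 4:
  c_4 = (0.475000 + 0.638750)/2 = 0.556875
  f(c_4) = f(0.556875) = 0.016122
  f(a) × f(c) ≥ 0, new interval: [0.556875, 0.638750]
Iteration 5:
  c_5 = (0.556875 + 0.638750)/2 = 0.597812
  f(c_5) = f(0.597812) = -0.047799
  f(a) × f(c) < 0, new interval: [0.556875, 0.597812]

After 5 iteration(s), the approximation is c_5 = 0.597812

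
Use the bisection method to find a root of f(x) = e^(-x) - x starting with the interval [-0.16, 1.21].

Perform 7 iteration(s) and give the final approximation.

f(x) = e^(-x) - x
Initial interval: [-0.16, 1.21]

Iteration 1:
  c_1 = (-0.160000 + 1.210000)/2 = 0.525000
  f(c_1) = f(0.525000) = 0.066555
  f(a) × f(c) ≥ 0, new interval: [0.525000, 1.210000]
Iteration 2:
  c_2 = (0.525000 + 1.210000)/2 = 0.867500
  f(c_2) = f(0.867500) = -0.447500
  f(a) × f(c) < 0, new interval: [0.525000, 0.867500]
Iteration 3:
  c_3 = (0.525000 + 0.867500)/2 = 0.696250
  f(c_3) = f(0.696250) = -0.197799
  f(a) × f(c) < 0, new interval: [0.525000, 0.696250]
Iteration 4:
  c_4 = (0.525000 + 0.696250)/2 = 0.610625
  f(c_4) = f(0.610625) = -0.067614
  f(a) × f(c) < 0, new interval: [0.525000, 0.610625]
Iteration 5:
  c_5 = (0.525000 + 0.610625)/2 = 0.567813
  f(c_5) = f(0.567813) = -0.001049
  f(a) × f(c) < 0, new interval: [0.525000, 0.567813]
Iteration 6:
  c_6 = (0.525000 + 0.567813)/2 = 0.546406
  f(c_6) = f(0.546406) = 0.032621
  f(a) × f(c) ≥ 0, new interval: [0.546406, 0.567813]
Iteration 7:
  c_7 = (0.546406 + 0.567813)/2 = 0.557109
  f(c_7) = f(0.557109) = 0.015753
  f(a) × f(c) ≥ 0, new interval: [0.557109, 0.567813]

After 7 iteration(s), the approximation is c_7 = 0.557109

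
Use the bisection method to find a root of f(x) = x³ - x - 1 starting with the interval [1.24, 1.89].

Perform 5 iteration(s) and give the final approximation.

f(x) = x³ - x - 1
Initial interval: [1.24, 1.89]

Iteration 1:
  c_1 = (1.240000 + 1.890000)/2 = 1.565000
  f(c_1) = f(1.565000) = 1.268037
  f(a) × f(c) < 0, new interval: [1.240000, 1.565000]
Iteration 2:
  c_2 = (1.240000 + 1.565000)/2 = 1.402500
  f(c_2) = f(1.402500) = 0.356226
  f(a) × f(c) < 0, new interval: [1.240000, 1.402500]
Iteration 3:
  c_3 = (1.240000 + 1.402500)/2 = 1.321250
  f(c_3) = f(1.321250) = -0.014742
  f(a) × f(c) ≥ 0, new interval: [1.321250, 1.402500]
Iteration 4:
  c_4 = (1.321250 + 1.402500)/2 = 1.361875
  f(c_4) = f(1.361875) = 0.163999
  f(a) × f(c) < 0, new interval: [1.321250, 1.361875]
Iteration 5:
  c_5 = (1.321250 + 1.361875)/2 = 1.341562
  f(c_5) = f(1.341562) = 0.072968
  f(a) × f(c) < 0, new interval: [1.321250, 1.341562]

After 5 iteration(s), the approximation is c_5 = 1.341562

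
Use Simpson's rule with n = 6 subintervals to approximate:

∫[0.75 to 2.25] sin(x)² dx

f(x) = sin(x)²
a = 0.75, b = 2.25, n = 6
h = (b - a)/n = 0.250000

Simpson's rule: (h/3)[f(x₀) + 4f(x₁) + 2f(x₂) + ... + f(xₙ)]

x_0 = 0.7500, f(x_0) = 0.464631, coefficient = 1
x_1 = 1.0000, f(x_1) = 0.708073, coefficient = 4
x_2 = 1.2500, f(x_2) = 0.900572, coefficient = 2
x_3 = 1.5000, f(x_3) = 0.994996, coefficient = 4
x_4 = 1.7500, f(x_4) = 0.968228, coefficient = 2
x_5 = 2.0000, f(x_5) = 0.826822, coefficient = 4
x_6 = 2.2500, f(x_6) = 0.605398, coefficient = 1

I ≈ (0.250000/3) × 14.927196 = 1.243933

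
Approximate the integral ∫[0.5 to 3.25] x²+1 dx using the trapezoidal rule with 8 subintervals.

f(x) = x²+1
a = 0.5, b = 3.25, n = 8
h = (b - a)/n = 0.343750

Trapezoidal rule: (h/2)[f(x₀) + 2f(x₁) + 2f(x₂) + ... + f(xₙ)]

x_0 = 0.5000, f(x_0) = 1.250000, coefficient = 1
x_1 = 0.8438, f(x_1) = 1.711914, coefficient = 2
x_2 = 1.1875, f(x_2) = 2.410156, coefficient = 2
x_3 = 1.5312, f(x_3) = 3.344727, coefficient = 2
x_4 = 1.8750, f(x_4) = 4.515625, coefficient = 2
x_5 = 2.2188, f(x_5) = 5.922852, coefficient = 2
x_6 = 2.5625, f(x_6) = 7.566406, coefficient = 2
x_7 = 2.9062, f(x_7) = 9.446289, coefficient = 2
x_8 = 3.2500, f(x_8) = 11.562500, coefficient = 1

I ≈ (0.343750/2) × 82.648438 = 14.205200
Exact value: 14.151042
Error: 0.054159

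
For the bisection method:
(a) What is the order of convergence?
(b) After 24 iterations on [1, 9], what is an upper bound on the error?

(a) Bisection has linear (order 1) convergence; the error is halved each step.

(b) Error bound = (b-a)/2^n = (9 - 1)/2^{24}
    = 8/2^{24}

(a) 1 (linear); (b) error ≤ 4.77e-07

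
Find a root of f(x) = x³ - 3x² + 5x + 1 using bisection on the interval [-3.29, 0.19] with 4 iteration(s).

f(x) = x³ - 3x² + 5x + 1
Initial interval: [-3.29, 0.19]

Iteration 1:
  c_1 = (-3.290000 + 0.190000)/2 = -1.550000
  f(c_1) = f(-1.550000) = -17.681375
  f(a) × f(c) ≥ 0, new interval: [-1.550000, 0.190000]
Iteration 2:
  c_2 = (-1.550000 + 0.190000)/2 = -0.680000
  f(c_2) = f(-0.680000) = -4.101632
  f(a) × f(c) ≥ 0, new interval: [-0.680000, 0.190000]
Iteration 3:
  c_3 = (-0.680000 + 0.190000)/2 = -0.245000
  f(c_3) = f(-0.245000) = -0.419781
  f(a) × f(c) ≥ 0, new interval: [-0.245000, 0.190000]
Iteration 4:
  c_4 = (-0.245000 + 0.190000)/2 = -0.027500
  f(c_4) = f(-0.027500) = 0.860210
  f(a) × f(c) < 0, new interval: [-0.245000, -0.027500]

After 4 iteration(s), the approximation is c_4 = -0.027500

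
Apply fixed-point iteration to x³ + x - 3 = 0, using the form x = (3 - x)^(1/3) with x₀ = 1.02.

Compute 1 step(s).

Equation: x³ + x - 3 = 0
Fixed-point form: x = (3 - x)^(1/3)
x₀ = 1.02

x_1 = g(1.020000) = 1.255707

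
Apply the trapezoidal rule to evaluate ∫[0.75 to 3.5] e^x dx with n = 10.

f(x) = e^x
a = 0.75, b = 3.5, n = 10
h = (b - a)/n = 0.275000

Trapezoidal rule: (h/2)[f(x₀) + 2f(x₁) + 2f(x₂) + ... + f(xₙ)]

x_0 = 0.7500, f(x_0) = 2.117000, coefficient = 1
x_1 = 1.0250, f(x_1) = 2.787095, coefficient = 2
x_2 = 1.3000, f(x_2) = 3.669297, coefficient = 2
x_3 = 1.5750, f(x_3) = 4.830742, coefficient = 2
x_4 = 1.8500, f(x_4) = 6.359820, coefficient = 2
x_5 = 2.1250, f(x_5) = 8.372897, coefficient = 2
x_6 = 2.4000, f(x_6) = 11.023176, coefficient = 2
x_7 = 2.6750, f(x_7) = 14.512350, coefficient = 2
x_8 = 2.9500, f(x_8) = 19.105954, coefficient = 2
x_9 = 3.2250, f(x_9) = 25.153574, coefficient = 2
x_10 = 3.5000, f(x_10) = 33.115452, coefficient = 1

I ≈ (0.275000/2) × 226.862262 = 31.193561
Exact value: 30.998452
Error: 0.195109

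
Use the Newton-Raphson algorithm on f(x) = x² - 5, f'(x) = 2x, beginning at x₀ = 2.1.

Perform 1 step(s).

f(x) = x² - 5
f'(x) = 2x
x₀ = 2.1

Newton-Raphson formula: x_{n+1} = x_n - f(x_n)/f'(x_n)

Iteration 1:
  f(2.100000) = -0.590000
  f'(2.100000) = 4.200000
  x_1 = 2.100000 - (-0.590000)/4.200000 = 2.240476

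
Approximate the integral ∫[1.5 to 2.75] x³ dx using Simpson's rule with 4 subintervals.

f(x) = x³
a = 1.5, b = 2.75, n = 4
h = (b - a)/n = 0.312500

Simpson's rule: (h/3)[f(x₀) + 4f(x₁) + 2f(x₂) + ... + f(xₙ)]

x_0 = 1.5000, f(x_0) = 3.375000, coefficient = 1
x_1 = 1.8125, f(x_1) = 5.954346, coefficient = 4
x_2 = 2.1250, f(x_2) = 9.595703, coefficient = 2
x_3 = 2.4375, f(x_3) = 14.482178, coefficient = 4
x_4 = 2.7500, f(x_4) = 20.796875, coefficient = 1

I ≈ (0.312500/3) × 125.109375 = 13.032227
Exact value: 13.032227
Error: 0.000000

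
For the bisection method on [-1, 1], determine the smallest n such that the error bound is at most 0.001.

We need (b-a)/2^n ≤ 0.001
(1 - (-1))/2^n ≤ 0.001
2/2^n ≤ 0.001
2^n ≥ 2000
n ≥ log₂(2000) = 10.97
n ≥ 11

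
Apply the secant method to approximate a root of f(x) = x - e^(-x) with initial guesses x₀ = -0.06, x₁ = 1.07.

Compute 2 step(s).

f(x) = x - e^(-x)
x₀ = -0.06, x₁ = 1.07

Secant formula: x_{n+1} = x_n - f(x_n)(x_n - x_{n-1})/(f(x_n) - f(x_{n-1}))

Iteration 1:
  f(-0.060000) = -1.121837
  f(1.070000) = 0.726991
  x_2 = 1.070000 - 0.726991×(1.070000 - (-0.060000))/(0.726991 - (-1.121837))
       = 0.625664
Iteration 2:
  f(1.070000) = 0.726991
  f(0.625664) = 0.090758
  x_3 = 0.625664 - 0.090758×(0.625664 - 1.070000)/(0.090758 - 0.726991)
       = 0.562280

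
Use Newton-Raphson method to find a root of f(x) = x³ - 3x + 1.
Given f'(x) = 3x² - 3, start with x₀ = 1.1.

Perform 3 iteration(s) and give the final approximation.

f(x) = x³ - 3x + 1
f'(x) = 3x² - 3
x₀ = 1.1

Newton-Raphson formula: x_{n+1} = x_n - f(x_n)/f'(x_n)

Iteration 1:
  f(1.100000) = -0.969000
  f'(1.100000) = 0.630000
  x_1 = 1.100000 - (-0.969000)/0.630000 = 2.638095
Iteration 2:
  f(2.638095) = 11.445661
  f'(2.638095) = 17.878639
  x_2 = 2.638095 - 11.445661/17.878639 = 1.997909
Iteration 3:
  f(1.997909) = 2.981206
  f'(1.997909) = 8.974920
  x_3 = 1.997909 - 2.981206/8.974920 = 1.665738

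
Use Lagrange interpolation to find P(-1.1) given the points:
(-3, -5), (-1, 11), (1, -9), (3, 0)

Lagrange interpolation formula:
P(x) = Σ yᵢ × Lᵢ(x)
where Lᵢ(x) = Π_{j≠i} (x - xⱼ)/(xᵢ - xⱼ)

L_0(-1.1) = (-1.1 - (-1))/(-3 - (-1)) × (-1.1 - 1)/(-3 - 1) × (-1.1 - 3)/(-3 - 3) = 0.017938
L_1(-1.1) = (-1.1 - (-3))/(-1 - (-3)) × (-1.1 - 1)/(-1 - 1) × (-1.1 - 3)/(-1 - 3) = 1.022437
L_2(-1.1) = (-1.1 - (-3))/(1 - (-3)) × (-1.1 - (-1))/(1 - (-1)) × (-1.1 - 3)/(1 - 3) = -0.048688
L_3(-1.1) = (-1.1 - (-3))/(3 - (-3)) × (-1.1 - (-1))/(3 - (-1)) × (-1.1 - 1)/(3 - 1) = 0.008313

P(-1.1) = (-5)×L_0(-1.1) + 11×L_1(-1.1) + (-9)×L_2(-1.1) + 0×L_3(-1.1)
P(-1.1) = 11.595312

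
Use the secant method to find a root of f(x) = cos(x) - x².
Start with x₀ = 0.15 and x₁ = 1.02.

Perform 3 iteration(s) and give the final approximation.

f(x) = cos(x) - x²
x₀ = 0.15, x₁ = 1.02

Secant formula: x_{n+1} = x_n - f(x_n)(x_n - x_{n-1})/(f(x_n) - f(x_{n-1}))

Iteration 1:
  f(0.150000) = 0.966271
  f(1.020000) = -0.517034
  x_2 = 1.020000 - (-0.517034)×(1.020000 - 0.150000)/(-0.517034 - 0.966271)
       = 0.716745
Iteration 2:
  f(1.020000) = -0.517034
  f(0.716745) = 0.240225
  x_3 = 0.716745 - 0.240225×(0.716745 - 1.020000)/(0.240225 - (-0.517034))
       = 0.812946
Iteration 3:
  f(0.716745) = 0.240225
  f(0.812946) = 0.026480
  x_4 = 0.812946 - 0.026480×(0.812946 - 0.716745)/(0.026480 - 0.240225)
       = 0.824864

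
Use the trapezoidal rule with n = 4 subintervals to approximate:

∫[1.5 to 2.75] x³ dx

f(x) = x³
a = 1.5, b = 2.75, n = 4
h = (b - a)/n = 0.312500

Trapezoidal rule: (h/2)[f(x₀) + 2f(x₁) + 2f(x₂) + ... + f(xₙ)]

x_0 = 1.5000, f(x_0) = 3.375000, coefficient = 1
x_1 = 1.8125, f(x_1) = 5.954346, coefficient = 2
x_2 = 2.1250, f(x_2) = 9.595703, coefficient = 2
x_3 = 2.4375, f(x_3) = 14.482178, coefficient = 2
x_4 = 2.7500, f(x_4) = 20.796875, coefficient = 1

I ≈ (0.312500/2) × 84.236328 = 13.161926
Exact value: 13.032227
Error: 0.129700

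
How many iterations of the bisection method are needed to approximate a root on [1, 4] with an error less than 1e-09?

We need (b-a)/2^n ≤ 1e-09
(4 - 1)/2^n ≤ 1e-09
3/2^n ≤ 1e-09
2^n ≥ 3000000000
n ≥ log₂(3000000000) = 31.48
n ≥ 32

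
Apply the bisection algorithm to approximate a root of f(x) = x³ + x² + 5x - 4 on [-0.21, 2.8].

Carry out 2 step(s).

f(x) = x³ + x² + 5x - 4
Initial interval: [-0.21, 2.8]

Iteration 1:
  c_1 = (-0.210000 + 2.800000)/2 = 1.295000
  f(c_1) = f(1.295000) = 6.323772
  f(a) × f(c) < 0, new interval: [-0.210000, 1.295000]
Iteration 2:
  c_2 = (-0.210000 + 1.295000)/2 = 0.542500
  f(c_2) = f(0.542500) = -0.833533
  f(a) × f(c) ≥ 0, new interval: [0.542500, 1.295000]

After 2 iteration(s), the approximation is c_2 = 0.542500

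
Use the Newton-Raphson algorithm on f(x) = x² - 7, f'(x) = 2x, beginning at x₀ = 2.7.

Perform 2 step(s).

f(x) = x² - 7
f'(x) = 2x
x₀ = 2.7

Newton-Raphson formula: x_{n+1} = x_n - f(x_n)/f'(x_n)

Iteration 1:
  f(2.700000) = 0.290000
  f'(2.700000) = 5.400000
  x_1 = 2.700000 - 0.290000/5.400000 = 2.646296
Iteration 2:
  f(2.646296) = 0.002884
  f'(2.646296) = 5.292593
  x_2 = 2.646296 - 0.002884/5.292593 = 2.645751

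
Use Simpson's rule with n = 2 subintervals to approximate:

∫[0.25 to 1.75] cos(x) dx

f(x) = cos(x)
a = 0.25, b = 1.75, n = 2
h = (b - a)/n = 0.750000

Simpson's rule: (h/3)[f(x₀) + 4f(x₁) + 2f(x₂) + ... + f(xₙ)]

x_0 = 0.2500, f(x_0) = 0.968912, coefficient = 1
x_1 = 1.0000, f(x_1) = 0.540302, coefficient = 4
x_2 = 1.7500, f(x_2) = -0.178246, coefficient = 1

I ≈ (0.750000/3) × 2.951876 = 0.737969
Exact value: 0.736582
Error: 0.001387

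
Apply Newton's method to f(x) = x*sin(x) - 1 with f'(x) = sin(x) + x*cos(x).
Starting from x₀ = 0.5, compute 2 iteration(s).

f(x) = x*sin(x) - 1
f'(x) = sin(x) + x*cos(x)
x₀ = 0.5

Newton-Raphson formula: x_{n+1} = x_n - f(x_n)/f'(x_n)

Iteration 1:
  f(0.500000) = -0.760287
  f'(0.500000) = 0.918217
  x_1 = 0.500000 - (-0.760287)/0.918217 = 1.328004
Iteration 2:
  f(1.328004) = 0.289054
  f'(1.328004) = 1.289941
  x_2 = 1.328004 - 0.289054/1.289941 = 1.103921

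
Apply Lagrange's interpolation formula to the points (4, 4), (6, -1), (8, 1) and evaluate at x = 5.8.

Lagrange interpolation formula:
P(x) = Σ yᵢ × Lᵢ(x)
where Lᵢ(x) = Π_{j≠i} (x - xⱼ)/(xᵢ - xⱼ)

L_0(5.8) = (5.8 - 6)/(4 - 6) × (5.8 - 8)/(4 - 8) = 0.055000
L_1(5.8) = (5.8 - 4)/(6 - 4) × (5.8 - 8)/(6 - 8) = 0.990000
L_2(5.8) = (5.8 - 4)/(8 - 4) × (5.8 - 6)/(8 - 6) = -0.045000

P(5.8) = 4×L_0(5.8) + (-1)×L_1(5.8) + 1×L_2(5.8)
P(5.8) = -0.815000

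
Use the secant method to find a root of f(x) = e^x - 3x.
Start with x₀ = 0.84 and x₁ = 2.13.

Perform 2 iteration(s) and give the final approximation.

f(x) = e^x - 3x
x₀ = 0.84, x₁ = 2.13

Secant formula: x_{n+1} = x_n - f(x_n)(x_n - x_{n-1})/(f(x_n) - f(x_{n-1}))

Iteration 1:
  f(0.840000) = -0.203633
  f(2.130000) = 2.024867
  x_2 = 2.130000 - 2.024867×(2.130000 - 0.840000)/(2.024867 - (-0.203633))
       = 0.957876
Iteration 2:
  f(2.130000) = 2.024867
  f(0.957876) = -0.267473
  x_3 = 0.957876 - (-0.267473)×(0.957876 - 2.130000)/(-0.267473 - 2.024867)
       = 1.094641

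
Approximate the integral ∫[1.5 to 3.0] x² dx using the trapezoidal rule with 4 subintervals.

f(x) = x²
a = 1.5, b = 3.0, n = 4
h = (b - a)/n = 0.375000

Trapezoidal rule: (h/2)[f(x₀) + 2f(x₁) + 2f(x₂) + ... + f(xₙ)]

x_0 = 1.5000, f(x_0) = 2.250000, coefficient = 1
x_1 = 1.8750, f(x_1) = 3.515625, coefficient = 2
x_2 = 2.2500, f(x_2) = 5.062500, coefficient = 2
x_3 = 2.6250, f(x_3) = 6.890625, coefficient = 2
x_4 = 3.0000, f(x_4) = 9.000000, coefficient = 1

I ≈ (0.375000/2) × 42.187500 = 7.910156
Exact value: 7.875000
Error: 0.035156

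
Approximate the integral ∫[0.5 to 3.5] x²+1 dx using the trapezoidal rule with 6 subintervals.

f(x) = x²+1
a = 0.5, b = 3.5, n = 6
h = (b - a)/n = 0.500000

Trapezoidal rule: (h/2)[f(x₀) + 2f(x₁) + 2f(x₂) + ... + f(xₙ)]

x_0 = 0.5000, f(x_0) = 1.250000, coefficient = 1
x_1 = 1.0000, f(x_1) = 2.000000, coefficient = 2
x_2 = 1.5000, f(x_2) = 3.250000, coefficient = 2
x_3 = 2.0000, f(x_3) = 5.000000, coefficient = 2
x_4 = 2.5000, f(x_4) = 7.250000, coefficient = 2
x_5 = 3.0000, f(x_5) = 10.000000, coefficient = 2
x_6 = 3.5000, f(x_6) = 13.250000, coefficient = 1

I ≈ (0.500000/2) × 69.500000 = 17.375000
Exact value: 17.250000
Error: 0.125000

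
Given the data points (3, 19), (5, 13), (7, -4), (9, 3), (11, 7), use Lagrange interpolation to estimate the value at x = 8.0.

Lagrange interpolation formula:
P(x) = Σ yᵢ × Lᵢ(x)
where Lᵢ(x) = Π_{j≠i} (x - xⱼ)/(xᵢ - xⱼ)

L_0(8.0) = (8.0 - 5)/(3 - 5) × (8.0 - 7)/(3 - 7) × (8.0 - 9)/(3 - 9) × (8.0 - 11)/(3 - 11) = 0.023438
L_1(8.0) = (8.0 - 3)/(5 - 3) × (8.0 - 7)/(5 - 7) × (8.0 - 9)/(5 - 9) × (8.0 - 11)/(5 - 11) = -0.156250
L_2(8.0) = (8.0 - 3)/(7 - 3) × (8.0 - 5)/(7 - 5) × (8.0 - 9)/(7 - 9) × (8.0 - 11)/(7 - 11) = 0.703125
L_3(8.0) = (8.0 - 3)/(9 - 3) × (8.0 - 5)/(9 - 5) × (8.0 - 7)/(9 - 7) × (8.0 - 11)/(9 - 11) = 0.468750
L_4(8.0) = (8.0 - 3)/(11 - 3) × (8.0 - 5)/(11 - 5) × (8.0 - 7)/(11 - 7) × (8.0 - 9)/(11 - 9) = -0.039062

P(8.0) = 19×L_0(8.0) + 13×L_1(8.0) + (-4)×L_2(8.0) + 3×L_3(8.0) + 7×L_4(8.0)
P(8.0) = -3.265625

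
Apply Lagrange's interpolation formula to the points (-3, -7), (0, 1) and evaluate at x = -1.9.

Lagrange interpolation formula:
P(x) = Σ yᵢ × Lᵢ(x)
where Lᵢ(x) = Π_{j≠i} (x - xⱼ)/(xᵢ - xⱼ)

L_0(-1.9) = (-1.9 - 0)/(-3 - 0) = 0.633333
L_1(-1.9) = (-1.9 - (-3))/(0 - (-3)) = 0.366667

P(-1.9) = (-7)×L_0(-1.9) + 1×L_1(-1.9)
P(-1.9) = -4.066667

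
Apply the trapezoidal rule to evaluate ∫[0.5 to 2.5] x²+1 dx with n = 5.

f(x) = x²+1
a = 0.5, b = 2.5, n = 5
h = (b - a)/n = 0.400000

Trapezoidal rule: (h/2)[f(x₀) + 2f(x₁) + 2f(x₂) + ... + f(xₙ)]

x_0 = 0.5000, f(x_0) = 1.250000, coefficient = 1
x_1 = 0.9000, f(x_1) = 1.810000, coefficient = 2
x_2 = 1.3000, f(x_2) = 2.690000, coefficient = 2
x_3 = 1.7000, f(x_3) = 3.890000, coefficient = 2
x_4 = 2.1000, f(x_4) = 5.410000, coefficient = 2
x_5 = 2.5000, f(x_5) = 7.250000, coefficient = 1

I ≈ (0.400000/2) × 36.100000 = 7.220000
Exact value: 7.166667
Error: 0.053333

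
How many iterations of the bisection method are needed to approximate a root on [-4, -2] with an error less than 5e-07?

We need (b-a)/2^n ≤ 5e-07
(-2 - (-4))/2^n ≤ 5e-07
2/2^n ≤ 5e-07
2^n ≥ 4000000
n ≥ log₂(4000000) = 21.93
n ≥ 22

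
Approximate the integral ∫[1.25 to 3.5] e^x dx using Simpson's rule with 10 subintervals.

f(x) = e^x
a = 1.25, b = 3.5, n = 10
h = (b - a)/n = 0.225000

Simpson's rule: (h/3)[f(x₀) + 4f(x₁) + 2f(x₂) + ... + f(xₙ)]

x_0 = 1.2500, f(x_0) = 3.490343, coefficient = 1
x_1 = 1.4750, f(x_1) = 4.371036, coefficient = 4
x_2 = 1.7000, f(x_2) = 5.473947, coefficient = 2
x_3 = 1.9250, f(x_3) = 6.855149, coefficient = 4
x_4 = 2.1500, f(x_4) = 8.584858, coefficient = 2
x_5 = 2.3750, f(x_5) = 10.751013, coefficient = 4
x_6 = 2.6000, f(x_6) = 13.463738, coefficient = 2
x_7 = 2.8250, f(x_7) = 16.860945, coefficient = 4
x_8 = 3.0500, f(x_8) = 21.115344, coefficient = 2
x_9 = 3.2750, f(x_9) = 26.443225, coefficient = 4
x_10 = 3.5000, f(x_10) = 33.115452, coefficient = 1

I ≈ (0.225000/3) × 395.007044 = 29.625528
Exact value: 29.625109
Error: 0.000419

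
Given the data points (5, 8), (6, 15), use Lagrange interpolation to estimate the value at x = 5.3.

Lagrange interpolation formula:
P(x) = Σ yᵢ × Lᵢ(x)
where Lᵢ(x) = Π_{j≠i} (x - xⱼ)/(xᵢ - xⱼ)

L_0(5.3) = (5.3 - 6)/(5 - 6) = 0.700000
L_1(5.3) = (5.3 - 5)/(6 - 5) = 0.300000

P(5.3) = 8×L_0(5.3) + 15×L_1(5.3)
P(5.3) = 10.100000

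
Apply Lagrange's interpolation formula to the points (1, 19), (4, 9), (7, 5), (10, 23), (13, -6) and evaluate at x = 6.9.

Lagrange interpolation formula:
P(x) = Σ yᵢ × Lᵢ(x)
where Lᵢ(x) = Π_{j≠i} (x - xⱼ)/(xᵢ - xⱼ)

L_0(6.9) = (6.9 - 4)/(1 - 4) × (6.9 - 7)/(1 - 7) × (6.9 - 10)/(1 - 10) × (6.9 - 13)/(1 - 13) = -0.002821
L_1(6.9) = (6.9 - 1)/(4 - 1) × (6.9 - 7)/(4 - 7) × (6.9 - 10)/(4 - 10) × (6.9 - 13)/(4 - 13) = 0.022957
L_2(6.9) = (6.9 - 1)/(7 - 1) × (6.9 - 4)/(7 - 4) × (6.9 - 10)/(7 - 10) × (6.9 - 13)/(7 - 13) = 0.998611
L_3(6.9) = (6.9 - 1)/(10 - 1) × (6.9 - 4)/(10 - 4) × (6.9 - 7)/(10 - 7) × (6.9 - 13)/(10 - 13) = -0.021476
L_4(6.9) = (6.9 - 1)/(13 - 1) × (6.9 - 4)/(13 - 4) × (6.9 - 7)/(13 - 7) × (6.9 - 10)/(13 - 10) = 0.002728

P(6.9) = 19×L_0(6.9) + 9×L_1(6.9) + 5×L_2(6.9) + 23×L_3(6.9) + (-6)×L_4(6.9)
P(6.9) = 4.635761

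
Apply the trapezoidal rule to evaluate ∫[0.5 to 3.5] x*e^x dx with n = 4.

f(x) = x*e^x
a = 0.5, b = 3.5, n = 4
h = (b - a)/n = 0.750000

Trapezoidal rule: (h/2)[f(x₀) + 2f(x₁) + 2f(x₂) + ... + f(xₙ)]

x_0 = 0.5000, f(x_0) = 0.824361, coefficient = 1
x_1 = 1.2500, f(x_1) = 4.362929, coefficient = 2
x_2 = 2.0000, f(x_2) = 14.778112, coefficient = 2
x_3 = 2.7500, f(x_3) = 43.017238, coefficient = 2
x_4 = 3.5000, f(x_4) = 115.904082, coefficient = 1

I ≈ (0.750000/2) × 241.045000 = 90.391875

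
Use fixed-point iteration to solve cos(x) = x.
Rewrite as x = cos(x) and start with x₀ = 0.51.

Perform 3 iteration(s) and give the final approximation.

Equation: cos(x) = x
Fixed-point form: x = cos(x)
x₀ = 0.51

x_1 = g(0.510000) = 0.872745
x_2 = g(0.872745) = 0.642726
x_3 = g(0.642726) = 0.800465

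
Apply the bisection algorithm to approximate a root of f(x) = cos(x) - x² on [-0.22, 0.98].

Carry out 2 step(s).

f(x) = cos(x) - x²
Initial interval: [-0.22, 0.98]

Iteration 1:
  c_1 = (-0.220000 + 0.980000)/2 = 0.380000
  f(c_1) = f(0.380000) = 0.784265
  f(a) × f(c) ≥ 0, new interval: [0.380000, 0.980000]
Iteration 2:
  c_2 = (0.380000 + 0.980000)/2 = 0.680000
  f(c_2) = f(0.680000) = 0.315173
  f(a) × f(c) ≥ 0, new interval: [0.680000, 0.980000]

After 2 iteration(s), the approximation is c_2 = 0.680000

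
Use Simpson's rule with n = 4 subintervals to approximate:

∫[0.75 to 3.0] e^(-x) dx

f(x) = e^(-x)
a = 0.75, b = 3.0, n = 4
h = (b - a)/n = 0.562500

Simpson's rule: (h/3)[f(x₀) + 4f(x₁) + 2f(x₂) + ... + f(xₙ)]

x_0 = 0.7500, f(x_0) = 0.472367, coefficient = 1
x_1 = 1.3125, f(x_1) = 0.269146, coefficient = 4
x_2 = 1.8750, f(x_2) = 0.153355, coefficient = 2
x_3 = 2.4375, f(x_3) = 0.087379, coefficient = 4
x_4 = 3.0000, f(x_4) = 0.049787, coefficient = 1

I ≈ (0.562500/3) × 2.254965 = 0.422806
Exact value: 0.422579
Error: 0.000226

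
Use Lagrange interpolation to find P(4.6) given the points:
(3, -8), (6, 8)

Lagrange interpolation formula:
P(x) = Σ yᵢ × Lᵢ(x)
where Lᵢ(x) = Π_{j≠i} (x - xⱼ)/(xᵢ - xⱼ)

L_0(4.6) = (4.6 - 6)/(3 - 6) = 0.466667
L_1(4.6) = (4.6 - 3)/(6 - 3) = 0.533333

P(4.6) = (-8)×L_0(4.6) + 8×L_1(4.6)
P(4.6) = 0.533333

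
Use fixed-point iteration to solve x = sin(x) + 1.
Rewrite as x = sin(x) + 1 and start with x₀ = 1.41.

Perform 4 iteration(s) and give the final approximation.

Equation: x = sin(x) + 1
Fixed-point form: x = sin(x) + 1
x₀ = 1.41

x_1 = g(1.410000) = 1.987100
x_2 = g(1.987100) = 1.914590
x_3 = g(1.914590) = 1.941483
x_4 = g(1.941483) = 1.932079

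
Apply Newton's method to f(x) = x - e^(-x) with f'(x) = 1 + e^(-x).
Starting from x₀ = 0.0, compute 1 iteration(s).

f(x) = x - e^(-x)
f'(x) = 1 + e^(-x)
x₀ = 0.0

Newton-Raphson formula: x_{n+1} = x_n - f(x_n)/f'(x_n)

Iteration 1:
  f(0.000000) = -1.000000
  f'(0.000000) = 2.000000
  x_1 = 0.000000 - (-1.000000)/2.000000 = 0.500000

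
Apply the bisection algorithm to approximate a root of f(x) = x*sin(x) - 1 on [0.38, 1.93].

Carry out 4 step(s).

f(x) = x*sin(x) - 1
Initial interval: [0.38, 1.93]

Iteration 1:
  c_1 = (0.380000 + 1.930000)/2 = 1.155000
  f(c_1) = f(1.155000) = 0.056588
  f(a) × f(c) < 0, new interval: [0.380000, 1.155000]
Iteration 2:
  c_2 = (0.380000 + 1.155000)/2 = 0.767500
  f(c_2) = f(0.767500) = -0.467095
  f(a) × f(c) ≥ 0, new interval: [0.767500, 1.155000]
Iteration 3:
  c_3 = (0.767500 + 1.155000)/2 = 0.961250
  f(c_3) = f(0.961250) = -0.211864
  f(a) × f(c) ≥ 0, new interval: [0.961250, 1.155000]
Iteration 4:
  c_4 = (0.961250 + 1.155000)/2 = 1.058125
  f(c_4) = f(1.058125) = -0.077910
  f(a) × f(c) ≥ 0, new interval: [1.058125, 1.155000]

After 4 iteration(s), the approximation is c_4 = 1.058125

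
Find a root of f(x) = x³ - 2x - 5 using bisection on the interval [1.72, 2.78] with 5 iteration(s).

f(x) = x³ - 2x - 5
Initial interval: [1.72, 2.78]

Iteration 1:
  c_1 = (1.720000 + 2.780000)/2 = 2.250000
  f(c_1) = f(2.250000) = 1.890625
  f(a) × f(c) < 0, new interval: [1.720000, 2.250000]
Iteration 2:
  c_2 = (1.720000 + 2.250000)/2 = 1.985000
  f(c_2) = f(1.985000) = -1.148653
  f(a) × f(c) ≥ 0, new interval: [1.985000, 2.250000]
Iteration 3:
  c_3 = (1.985000 + 2.250000)/2 = 2.117500
  f(c_3) = f(2.117500) = 0.259460
  f(a) × f(c) < 0, new interval: [1.985000, 2.117500]
Iteration 4:
  c_4 = (1.985000 + 2.117500)/2 = 2.051250
  f(c_4) = f(2.051250) = -0.471606
  f(a) × f(c) ≥ 0, new interval: [2.051250, 2.117500]
Iteration 5:
  c_5 = (2.051250 + 2.117500)/2 = 2.084375
  f(c_5) = f(2.084375) = -0.112934
  f(a) × f(c) ≥ 0, new interval: [2.084375, 2.117500]

After 5 iteration(s), the approximation is c_5 = 2.084375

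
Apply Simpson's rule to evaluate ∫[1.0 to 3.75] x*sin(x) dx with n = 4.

f(x) = x*sin(x)
a = 1.0, b = 3.75, n = 4
h = (b - a)/n = 0.687500

Simpson's rule: (h/3)[f(x₀) + 4f(x₁) + 2f(x₂) + ... + f(xₙ)]

x_0 = 1.0000, f(x_0) = 0.841471, coefficient = 1
x_1 = 1.6875, f(x_1) = 1.676021, coefficient = 4
x_2 = 2.3750, f(x_2) = 1.647502, coefficient = 2
x_3 = 3.0625, f(x_3) = 0.241969, coefficient = 4
x_4 = 3.7500, f(x_4) = -2.143355, coefficient = 1

I ≈ (0.687500/3) × 9.665081 = 2.214914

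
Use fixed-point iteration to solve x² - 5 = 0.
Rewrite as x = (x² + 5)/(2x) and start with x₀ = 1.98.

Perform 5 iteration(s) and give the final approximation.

Equation: x² - 5 = 0
Fixed-point form: x = (x² + 5)/(2x)
x₀ = 1.98

x_1 = g(1.980000) = 2.252626
x_2 = g(2.252626) = 2.236129
x_3 = g(2.236129) = 2.236068
x_4 = g(2.236068) = 2.236068
x_5 = g(2.236068) = 2.236068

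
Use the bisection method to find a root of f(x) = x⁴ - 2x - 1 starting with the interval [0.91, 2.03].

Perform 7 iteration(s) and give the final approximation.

f(x) = x⁴ - 2x - 1
Initial interval: [0.91, 2.03]

Iteration 1:
  c_1 = (0.910000 + 2.030000)/2 = 1.470000
  f(c_1) = f(1.470000) = 0.729489
  f(a) × f(c) < 0, new interval: [0.910000, 1.470000]
Iteration 2:
  c_2 = (0.910000 + 1.470000)/2 = 1.190000
  f(c_2) = f(1.190000) = -1.374661
  f(a) × f(c) ≥ 0, new interval: [1.190000, 1.470000]
Iteration 3:
  c_3 = (1.190000 + 1.470000)/2 = 1.330000
  f(c_3) = f(1.330000) = -0.530993
  f(a) × f(c) ≥ 0, new interval: [1.330000, 1.470000]
Iteration 4:
  c_4 = (1.330000 + 1.470000)/2 = 1.400000
  f(c_4) = f(1.400000) = 0.041600
  f(a) × f(c) < 0, new interval: [1.330000, 1.400000]
Iteration 5:
  c_5 = (1.330000 + 1.400000)/2 = 1.365000
  f(c_5) = f(1.365000) = -0.258393
  f(a) × f(c) ≥ 0, new interval: [1.365000, 1.400000]
Iteration 6:
  c_6 = (1.365000 + 1.400000)/2 = 1.382500
  f(c_6) = f(1.382500) = -0.111908
  f(a) × f(c) ≥ 0, new interval: [1.382500, 1.400000]
Iteration 7:
  c_7 = (1.382500 + 1.400000)/2 = 1.391250
  f(c_7) = f(1.391250) = -0.036043
  f(a) × f(c) ≥ 0, new interval: [1.391250, 1.400000]

After 7 iteration(s), the approximation is c_7 = 1.391250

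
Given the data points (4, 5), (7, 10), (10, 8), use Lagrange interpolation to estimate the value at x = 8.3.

Lagrange interpolation formula:
P(x) = Σ yᵢ × Lᵢ(x)
where Lᵢ(x) = Π_{j≠i} (x - xⱼ)/(xᵢ - xⱼ)

L_0(8.3) = (8.3 - 7)/(4 - 7) × (8.3 - 10)/(4 - 10) = -0.122778
L_1(8.3) = (8.3 - 4)/(7 - 4) × (8.3 - 10)/(7 - 10) = 0.812222
L_2(8.3) = (8.3 - 4)/(10 - 4) × (8.3 - 7)/(10 - 7) = 0.310556

P(8.3) = 5×L_0(8.3) + 10×L_1(8.3) + 8×L_2(8.3)
P(8.3) = 9.992778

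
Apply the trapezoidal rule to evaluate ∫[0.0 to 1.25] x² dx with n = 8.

f(x) = x²
a = 0.0, b = 1.25, n = 8
h = (b - a)/n = 0.156250

Trapezoidal rule: (h/2)[f(x₀) + 2f(x₁) + 2f(x₂) + ... + f(xₙ)]

x_0 = 0.0000, f(x_0) = 0.000000, coefficient = 1
x_1 = 0.1562, f(x_1) = 0.024414, coefficient = 2
x_2 = 0.3125, f(x_2) = 0.097656, coefficient = 2
x_3 = 0.4688, f(x_3) = 0.219727, coefficient = 2
x_4 = 0.6250, f(x_4) = 0.390625, coefficient = 2
x_5 = 0.7812, f(x_5) = 0.610352, coefficient = 2
x_6 = 0.9375, f(x_6) = 0.878906, coefficient = 2
x_7 = 1.0938, f(x_7) = 1.196289, coefficient = 2
x_8 = 1.2500, f(x_8) = 1.562500, coefficient = 1

I ≈ (0.156250/2) × 8.398438 = 0.656128
Exact value: 0.651042
Error: 0.005086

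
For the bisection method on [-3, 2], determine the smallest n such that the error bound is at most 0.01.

We need (b-a)/2^n ≤ 0.01
(2 - (-3))/2^n ≤ 0.01
5/2^n ≤ 0.01
2^n ≥ 500
n ≥ log₂(500) = 8.97
n ≥ 9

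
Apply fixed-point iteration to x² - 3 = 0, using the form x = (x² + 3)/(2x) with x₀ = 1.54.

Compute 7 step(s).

Equation: x² - 3 = 0
Fixed-point form: x = (x² + 3)/(2x)
x₀ = 1.54

x_1 = g(1.540000) = 1.744026
x_2 = g(1.744026) = 1.732092
x_3 = g(1.732092) = 1.732051
x_4 = g(1.732051) = 1.732051
x_5 = g(1.732051) = 1.732051
x_6 = g(1.732051) = 1.732051
x_7 = g(1.732051) = 1.732051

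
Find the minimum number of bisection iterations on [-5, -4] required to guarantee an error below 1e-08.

We need (b-a)/2^n ≤ 1e-08
(-4 - (-5))/2^n ≤ 1e-08
1/2^n ≤ 1e-08
2^n ≥ 100000000
n ≥ log₂(100000000) = 26.58
n ≥ 27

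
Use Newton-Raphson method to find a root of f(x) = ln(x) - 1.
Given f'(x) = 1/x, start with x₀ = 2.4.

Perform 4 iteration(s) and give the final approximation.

f(x) = ln(x) - 1
f'(x) = 1/x
x₀ = 2.4

Newton-Raphson formula: x_{n+1} = x_n - f(x_n)/f'(x_n)

Iteration 1:
  f(2.400000) = -0.124531
  f'(2.400000) = 0.416667
  x_1 = 2.400000 - (-0.124531)/0.416667 = 2.698875
Iteration 2:
  f(2.698875) = -0.007165
  f'(2.698875) = 0.370525
  x_2 = 2.698875 - (-0.007165)/0.370525 = 2.718212
Iteration 3:
  f(2.718212) = -0.000026
  f'(2.718212) = 0.367889
  x_3 = 2.718212 - (-0.000026)/0.367889 = 2.718282
Iteration 4:
  f(2.718282) = 0.000000
  f'(2.718282) = 0.367879
  x_4 = 2.718282 - 0.000000/0.367879 = 2.718282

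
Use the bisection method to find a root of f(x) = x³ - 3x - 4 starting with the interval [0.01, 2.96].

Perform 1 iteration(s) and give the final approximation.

f(x) = x³ - 3x - 4
Initial interval: [0.01, 2.96]

Iteration 1:
  c_1 = (0.010000 + 2.960000)/2 = 1.485000
  f(c_1) = f(1.485000) = -5.180241
  f(a) × f(c) ≥ 0, new interval: [1.485000, 2.960000]

After 1 iteration(s), the approximation is c_1 = 1.485000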